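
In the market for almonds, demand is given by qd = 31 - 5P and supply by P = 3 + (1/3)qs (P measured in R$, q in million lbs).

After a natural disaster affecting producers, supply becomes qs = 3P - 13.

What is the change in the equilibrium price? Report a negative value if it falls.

+0.5

Solve the original market: 31 - 5P = 3P - 9, hence P = 5 and q = 6.
The new curves are qd = 31 - 5P (demand) and qs = 3P - 13 (supply).
Setting them equal: 31 - 5P = 3P - 13 → 44 = 8P, so P = 5.5 and q = 3.5.
ΔP = 5.5 − 5 = +0.5.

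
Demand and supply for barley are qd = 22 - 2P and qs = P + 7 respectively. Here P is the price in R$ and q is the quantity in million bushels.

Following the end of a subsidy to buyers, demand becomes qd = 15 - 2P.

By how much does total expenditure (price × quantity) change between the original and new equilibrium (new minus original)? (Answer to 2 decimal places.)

Solve the original market: 22 - 2P = P + 7, hence P = 5 and q = 12.
The new curves are qd = 15 - 2P (demand) and qs = P + 7 (supply).
Clearing the new market: 15 - 2P = P + 7, so P = 8/3 ≈ 2.6667 and q = 29/3 ≈ 9.6667.
Expenditure moves from 5×12 = 60 to 2.6667×9.6667 = 25.7778; change = -34.22.

-34.22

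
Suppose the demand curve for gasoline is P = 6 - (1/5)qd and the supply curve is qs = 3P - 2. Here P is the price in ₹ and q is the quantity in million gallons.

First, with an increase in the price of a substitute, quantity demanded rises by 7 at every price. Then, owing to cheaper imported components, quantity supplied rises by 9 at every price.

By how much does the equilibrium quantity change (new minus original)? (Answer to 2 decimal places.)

Solve the original market: 30 - 5P = 3P - 2, hence P = 4 and q = 10.
The shock moves the curves to qd = 37 - 5P and qs = 3P + 7.
New equilibrium: 37 - 5P = 3P + 7 ⇒ 30 = 8P ⇒ P = 3.75, q = 18.25.
Δq = 18.25 − 10 = +8.25.

+8.25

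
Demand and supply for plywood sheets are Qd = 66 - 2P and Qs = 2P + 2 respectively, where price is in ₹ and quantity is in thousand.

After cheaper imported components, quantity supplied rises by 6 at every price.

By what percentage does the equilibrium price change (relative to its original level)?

-9.375

Before the shock: 66 - 2P = 2P + 2 ⇒ 64 = 4P ⇒ P = 16, Q = 34.
With the change applied: demand Qd = 66 - 2P, supply Qs = 2P + 8.
Setting them equal: 66 - 2P = 2P + 8 → 58 = 4P, so P = 14.5 and Q = 37.
%ΔP = (14.5 − 16) / 16 × 100 = -9.375%.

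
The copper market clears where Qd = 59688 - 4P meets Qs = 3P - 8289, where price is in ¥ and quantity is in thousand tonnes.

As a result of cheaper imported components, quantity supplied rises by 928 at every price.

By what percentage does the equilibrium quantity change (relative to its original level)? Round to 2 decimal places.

+2.54

Initially, 59688 - 4P = 3P - 8289, so 67977 = 7P and P = 9711, Q = 20844.
With the change applied: demand Qd = 59688 - 4P, supply Qs = 3P - 7361.
Setting them equal: 59688 - 4P = 3P - 7361 → 67049 = 7P, so P = 67049/7 ≈ 9578.4286 and Q = 149620/7 ≈ 21374.2857.
%ΔQ = (21374.2857 − 20844) / 20844 × 100 = +2.54%.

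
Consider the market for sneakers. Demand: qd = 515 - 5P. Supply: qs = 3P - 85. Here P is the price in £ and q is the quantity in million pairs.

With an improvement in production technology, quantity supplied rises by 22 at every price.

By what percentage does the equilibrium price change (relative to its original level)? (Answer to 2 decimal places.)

Solve the original market: 515 - 5P = 3P - 85, hence P = 75 and q = 140.
The new curves are qd = 515 - 5P (demand) and qs = 3P - 63 (supply).
Setting them equal: 515 - 5P = 3P - 63 → 578 = 8P, so P = 72.25 and q = 153.75.
%ΔP = (72.25 − 75) / 75 × 100 = -3.67%.

-3.67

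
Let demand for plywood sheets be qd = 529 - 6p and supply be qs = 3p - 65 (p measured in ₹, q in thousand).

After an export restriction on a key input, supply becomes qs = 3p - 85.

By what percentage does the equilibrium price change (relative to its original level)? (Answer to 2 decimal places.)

+3.37

Solve the original market: 529 - 6p = 3p - 65, hence p = 66 and q = 133.
The new curves are qd = 529 - 6p (demand) and qs = 3p - 85 (supply).
Equate the new curves: 529 - 6p = 3p - 85, giving 614 = 9p, p = 614/9 ≈ 68.2222, q = 359/3 ≈ 119.6667.
%Δp = (68.2222 − 66) / 66 × 100 = +3.37%.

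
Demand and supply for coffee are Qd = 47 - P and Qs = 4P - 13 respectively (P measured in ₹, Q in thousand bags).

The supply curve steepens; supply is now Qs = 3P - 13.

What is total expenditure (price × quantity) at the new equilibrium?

Before the shock: 47 - P = 4P - 13 ⇒ 60 = 5P ⇒ P = 12, Q = 35.
With the change applied: demand Qd = 47 - P, supply Qs = 3P - 13.
New equilibrium: 47 - P = 3P - 13 ⇒ 60 = 4P ⇒ P = 15, Q = 32.
New expenditure = 15 × 32 = 480.

480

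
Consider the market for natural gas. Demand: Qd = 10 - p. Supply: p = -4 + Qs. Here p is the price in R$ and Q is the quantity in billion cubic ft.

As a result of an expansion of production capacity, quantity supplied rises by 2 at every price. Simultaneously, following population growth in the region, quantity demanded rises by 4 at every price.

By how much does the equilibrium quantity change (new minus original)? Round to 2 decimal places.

+3.00

Original equilibrium: 10 - p = p + 4 gives 6 = 2p, so p = 3 and Q = 7.
After the shift, demand is Qd = 14 - p and supply is Qs = p + 6.
New equilibrium: 14 - p = p + 6 ⇒ 8 = 2p ⇒ p = 4, Q = 10.
ΔQ = 10 − 7 = +3.00.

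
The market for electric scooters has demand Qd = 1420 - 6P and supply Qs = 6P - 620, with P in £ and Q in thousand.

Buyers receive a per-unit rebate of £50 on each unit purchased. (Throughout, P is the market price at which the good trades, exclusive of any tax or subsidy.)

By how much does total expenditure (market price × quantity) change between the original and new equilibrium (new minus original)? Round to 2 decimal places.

+39250.00

Initially, 1420 - 6P = 6P - 620, so 2040 = 12P and P = 170, Q = 400.
Since buyers' out-of-pocket price is the market price minus the rebate, the effective demand curve becomes Qd = 1720 - 6P.
New equilibrium: 1720 - 6P = 6P - 620 ⇒ 2340 = 12P ⇒ P = 195, Q = 550.
Expenditure moves from 170×400 = 68000 to 195×550 = 107250; change = +39250.00.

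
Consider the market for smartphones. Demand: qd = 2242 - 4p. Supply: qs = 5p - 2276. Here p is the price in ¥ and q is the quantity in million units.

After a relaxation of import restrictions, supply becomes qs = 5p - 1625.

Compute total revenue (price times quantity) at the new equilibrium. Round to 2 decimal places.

Initially, 2242 - 4p = 5p - 2276, so 4518 = 9p and p = 502, q = 234.
The new curves are qd = 2242 - 4p (demand) and qs = 5p - 1625 (supply).
Setting them equal: 2242 - 4p = 5p - 1625 → 3867 = 9p, so p = 1289/3 ≈ 429.6667 and q = 1570/3 ≈ 523.3333.
New expenditure = 429.6667 × 523.3333 = 224858.89.

224858.89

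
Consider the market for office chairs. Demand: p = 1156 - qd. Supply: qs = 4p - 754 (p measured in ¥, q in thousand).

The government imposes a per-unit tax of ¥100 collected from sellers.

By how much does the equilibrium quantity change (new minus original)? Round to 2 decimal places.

-80.00

Before the shock: 1156 - p = 4p - 754 ⇒ 1910 = 5p ⇒ p = 382, q = 774.
Since sellers keep the price net of the tax, the effective supply curve becomes qs = 4p - 1154.
Clearing the new market: 1156 - p = 4p - 1154, so p = 462 and q = 694.
Δq = 694 − 774 = -80.00.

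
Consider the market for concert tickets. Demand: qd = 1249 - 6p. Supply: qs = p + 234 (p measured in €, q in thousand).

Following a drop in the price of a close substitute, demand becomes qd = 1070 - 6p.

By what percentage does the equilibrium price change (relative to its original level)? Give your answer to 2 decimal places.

-17.64

Initially, 1249 - 6p = p + 234, so 1015 = 7p and p = 145, q = 379.
With the change applied: demand qd = 1070 - 6p, supply qs = p + 234.
New equilibrium: 1070 - 6p = p + 234 ⇒ 836 = 7p ⇒ p = 836/7 ≈ 119.4286, q = 2474/7 ≈ 353.4286.
%Δp = (119.4286 − 145) / 145 × 100 = -17.64%.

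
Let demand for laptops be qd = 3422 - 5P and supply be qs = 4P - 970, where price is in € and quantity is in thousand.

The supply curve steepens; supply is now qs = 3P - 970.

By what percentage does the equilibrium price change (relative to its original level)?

+12.5

Original equilibrium: 3422 - 5P = 4P - 970 gives 4392 = 9P, so P = 488 and q = 982.
The new curves are qd = 3422 - 5P (demand) and qs = 3P - 970 (supply).
New equilibrium: 3422 - 5P = 3P - 970 ⇒ 4392 = 8P ⇒ P = 549, q = 677.
%ΔP = (549 − 488) / 488 × 100 = +12.5%.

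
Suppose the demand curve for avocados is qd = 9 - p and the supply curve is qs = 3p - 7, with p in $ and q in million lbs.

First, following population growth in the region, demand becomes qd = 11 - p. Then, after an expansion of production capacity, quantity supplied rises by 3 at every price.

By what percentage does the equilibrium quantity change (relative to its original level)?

+45

Original equilibrium: 9 - p = 3p - 7 gives 16 = 4p, so p = 4 and q = 5.
With the change applied: demand qd = 11 - p, supply qs = 3p - 4.
New equilibrium: 11 - p = 3p - 4 ⇒ 15 = 4p ⇒ p = 3.75, q = 7.25.
%Δq = (7.25 − 5) / 5 × 100 = +45%.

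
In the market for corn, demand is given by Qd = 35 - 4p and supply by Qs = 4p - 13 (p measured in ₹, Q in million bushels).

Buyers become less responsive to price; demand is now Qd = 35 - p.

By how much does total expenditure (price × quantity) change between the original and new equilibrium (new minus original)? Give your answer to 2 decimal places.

+177.84

Original equilibrium: 35 - 4p = 4p - 13 gives 48 = 8p, so p = 6 and Q = 11.
With the change applied: demand Qd = 35 - p, supply Qs = 4p - 13.
New equilibrium: 35 - p = 4p - 13 ⇒ 48 = 5p ⇒ p = 9.6, Q = 25.4.
Expenditure moves from 6×11 = 66 to 9.6×25.4 = 243.84; change = +177.84.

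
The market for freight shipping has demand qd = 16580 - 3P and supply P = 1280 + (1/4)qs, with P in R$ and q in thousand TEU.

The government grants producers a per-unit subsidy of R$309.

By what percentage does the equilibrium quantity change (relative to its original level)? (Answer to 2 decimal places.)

+7.28

Initially, 16580 - 3P = 4P - 5120, so 21700 = 7P and P = 3100, q = 7280.
Since sellers receive the price plus the subsidy, the effective supply curve becomes qs = 4P - 3884.
Setting them equal: 16580 - 3P = 4P - 3884 → 20464 = 7P, so P = 20464/7 ≈ 2923.4286 and q = 54668/7 ≈ 7809.7143.
%Δq = (7809.7143 − 7280) / 7280 × 100 = +7.28%.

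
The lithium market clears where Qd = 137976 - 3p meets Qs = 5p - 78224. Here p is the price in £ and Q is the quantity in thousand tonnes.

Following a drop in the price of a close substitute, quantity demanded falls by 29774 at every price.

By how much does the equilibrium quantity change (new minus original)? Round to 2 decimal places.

Solve the original market: 137976 - 3p = 5p - 78224, hence p = 27025 and Q = 56901.
After the shift, demand is Qd = 108202 - 3p and supply is Qs = 5p - 78224.
New equilibrium: 108202 - 3p = 5p - 78224 ⇒ 186426 = 8p ⇒ p = 23303.25, Q = 38292.25.
ΔQ = 38292.25 − 56901 = -18608.75.

-18608.75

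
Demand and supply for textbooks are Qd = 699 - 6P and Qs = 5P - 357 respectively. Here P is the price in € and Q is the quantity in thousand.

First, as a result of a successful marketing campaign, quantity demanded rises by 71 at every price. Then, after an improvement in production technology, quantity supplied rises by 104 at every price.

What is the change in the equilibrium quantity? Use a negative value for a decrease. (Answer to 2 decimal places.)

+89.00

Initially, 699 - 6P = 5P - 357, so 1056 = 11P and P = 96, Q = 123.
The shock moves the curves to Qd = 770 - 6P and Qs = 5P - 253.
Clearing the new market: 770 - 6P = 5P - 253, so P = 93 and Q = 212.
ΔQ = 212 − 123 = +89.00.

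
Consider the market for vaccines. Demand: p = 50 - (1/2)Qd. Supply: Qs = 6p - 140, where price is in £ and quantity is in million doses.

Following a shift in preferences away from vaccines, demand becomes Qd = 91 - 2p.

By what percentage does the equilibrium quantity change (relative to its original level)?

-16.875

Initially, 100 - 2p = 6p - 140, so 240 = 8p and p = 30, Q = 40.
The shock moves the curves to Qd = 91 - 2p and Qs = 6p - 140.
Clearing the new market: 91 - 2p = 6p - 140, so p = 28.875 and Q = 33.25.
%ΔQ = (33.25 − 40) / 40 × 100 = -16.875%.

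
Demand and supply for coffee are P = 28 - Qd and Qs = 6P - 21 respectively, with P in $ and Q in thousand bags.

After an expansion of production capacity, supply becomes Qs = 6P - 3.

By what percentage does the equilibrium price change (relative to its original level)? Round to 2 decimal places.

Initially, 28 - P = 6P - 21, so 49 = 7P and P = 7, Q = 21.
The new curves are Qd = 28 - P (demand) and Qs = 6P - 3 (supply).
New equilibrium: 28 - P = 6P - 3 ⇒ 31 = 7P ⇒ P = 31/7 ≈ 4.4286, Q = 165/7 ≈ 23.5714.
%ΔP = (4.4286 − 7) / 7 × 100 = -36.73%.

-36.73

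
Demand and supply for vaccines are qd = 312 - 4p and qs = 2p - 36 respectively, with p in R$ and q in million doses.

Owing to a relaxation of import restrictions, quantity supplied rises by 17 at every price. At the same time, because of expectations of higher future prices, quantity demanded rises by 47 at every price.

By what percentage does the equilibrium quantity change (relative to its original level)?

Initially, 312 - 4p = 2p - 36, so 348 = 6p and p = 58, q = 80.
The new curves are qd = 359 - 4p (demand) and qs = 2p - 19 (supply).
New equilibrium: 359 - 4p = 2p - 19 ⇒ 378 = 6p ⇒ p = 63, q = 107.
%Δq = (107 − 80) / 80 × 100 = +33.75%.

+33.75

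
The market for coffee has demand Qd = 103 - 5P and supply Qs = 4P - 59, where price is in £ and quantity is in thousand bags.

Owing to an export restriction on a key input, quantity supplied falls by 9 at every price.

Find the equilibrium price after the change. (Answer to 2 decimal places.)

19.00

Original equilibrium: 103 - 5P = 4P - 59 gives 162 = 9P, so P = 18 and Q = 13.
The new curves are Qd = 103 - 5P (demand) and Qs = 4P - 68 (supply).
Setting them equal: 103 - 5P = 4P - 68 → 171 = 9P, so P = 19 and Q = 8.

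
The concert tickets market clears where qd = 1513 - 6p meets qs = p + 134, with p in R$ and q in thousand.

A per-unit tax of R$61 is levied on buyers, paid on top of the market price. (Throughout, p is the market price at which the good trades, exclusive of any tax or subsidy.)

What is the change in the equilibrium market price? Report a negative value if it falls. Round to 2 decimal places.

Original equilibrium: 1513 - 6p = p + 134 gives 1379 = 7p, so p = 197 and q = 331.
Since buyers pay the price plus the tax, the effective demand curve becomes qd = 1147 - 6p.
Clearing the new market: 1147 - 6p = p + 134, so p = 1013/7 ≈ 144.7143 and q = 1951/7 ≈ 278.7143.
Δp = 144.7143 − 197 = -52.29.

-52.29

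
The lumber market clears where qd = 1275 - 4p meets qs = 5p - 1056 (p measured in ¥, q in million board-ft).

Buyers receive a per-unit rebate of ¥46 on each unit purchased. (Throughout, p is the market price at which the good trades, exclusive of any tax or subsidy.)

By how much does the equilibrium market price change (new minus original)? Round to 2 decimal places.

+20.44

Original equilibrium: 1275 - 4p = 5p - 1056 gives 2331 = 9p, so p = 259 and q = 239.
Since buyers' out-of-pocket price is the market price minus the rebate, the effective demand curve becomes qd = 1459 - 4p.
New equilibrium: 1459 - 4p = 5p - 1056 ⇒ 2515 = 9p ⇒ p = 2515/9 ≈ 279.4444, q = 3071/9 ≈ 341.2222.
Δp = 279.4444 − 259 = +20.44.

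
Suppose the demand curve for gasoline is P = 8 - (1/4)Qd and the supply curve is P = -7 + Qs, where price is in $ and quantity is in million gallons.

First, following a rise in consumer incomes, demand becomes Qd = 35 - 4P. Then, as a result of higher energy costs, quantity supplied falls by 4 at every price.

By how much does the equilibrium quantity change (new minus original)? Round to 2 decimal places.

-2.60

Original equilibrium: 32 - 4P = P + 7 gives 25 = 5P, so P = 5 and Q = 12.
With the change applied: demand Qd = 35 - 4P, supply Qs = P + 3.
Clearing the new market: 35 - 4P = P + 3, so P = 6.4 and Q = 9.4.
ΔQ = 9.4 − 12 = -2.60.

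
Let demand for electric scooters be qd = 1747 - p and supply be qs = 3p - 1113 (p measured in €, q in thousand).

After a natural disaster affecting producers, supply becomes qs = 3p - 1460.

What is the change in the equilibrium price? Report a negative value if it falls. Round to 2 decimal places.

Solve the original market: 1747 - p = 3p - 1113, hence p = 715 and q = 1032.
The new curves are qd = 1747 - p (demand) and qs = 3p - 1460 (supply).
Setting them equal: 1747 - p = 3p - 1460 → 3207 = 4p, so p = 801.75 and q = 945.25.
Δp = 801.75 − 715 = +86.75.

+86.75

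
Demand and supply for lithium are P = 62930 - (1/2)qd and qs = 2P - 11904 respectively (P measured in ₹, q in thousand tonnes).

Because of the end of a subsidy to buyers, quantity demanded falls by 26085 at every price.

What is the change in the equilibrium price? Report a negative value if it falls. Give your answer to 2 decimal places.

-6521.25

Before the shock: 125860 - 2P = 2P - 11904 ⇒ 137764 = 4P ⇒ P = 34441, q = 56978.
After the shift, demand is qd = 99775 - 2P and supply is qs = 2P - 11904.
New equilibrium: 99775 - 2P = 2P - 11904 ⇒ 111679 = 4P ⇒ P = 27919.75, q = 43935.5.
ΔP = 27919.75 − 34441 = -6521.25.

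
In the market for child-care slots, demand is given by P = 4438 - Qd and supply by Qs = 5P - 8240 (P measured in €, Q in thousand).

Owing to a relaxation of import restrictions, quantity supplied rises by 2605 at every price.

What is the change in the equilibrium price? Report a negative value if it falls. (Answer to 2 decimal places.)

Initially, 4438 - P = 5P - 8240, so 12678 = 6P and P = 2113, Q = 2325.
With the change applied: demand Qd = 4438 - P, supply Qs = 5P - 5635.
Setting them equal: 4438 - P = 5P - 5635 → 10073 = 6P, so P = 10073/6 ≈ 1678.8333 and Q = 16555/6 ≈ 2759.1667.
ΔP = 1678.8333 − 2113 = -434.17.

-434.17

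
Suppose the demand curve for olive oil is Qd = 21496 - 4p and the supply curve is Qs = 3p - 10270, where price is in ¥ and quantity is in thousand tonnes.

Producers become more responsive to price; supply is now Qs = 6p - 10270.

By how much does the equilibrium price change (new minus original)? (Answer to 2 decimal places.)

-1361.40

Original equilibrium: 21496 - 4p = 3p - 10270 gives 31766 = 7p, so p = 4538 and Q = 3344.
After the shift, demand is Qd = 21496 - 4p and supply is Qs = 6p - 10270.
Equate the new curves: 21496 - 4p = 6p - 10270, giving 31766 = 10p, p = 3176.6, Q = 8789.6.
Δp = 3176.6 − 4538 = -1361.40.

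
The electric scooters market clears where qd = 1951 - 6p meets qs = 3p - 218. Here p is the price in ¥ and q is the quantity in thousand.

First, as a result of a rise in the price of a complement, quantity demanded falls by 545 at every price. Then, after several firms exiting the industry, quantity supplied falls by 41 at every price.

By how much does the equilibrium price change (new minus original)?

Initially, 1951 - 6p = 3p - 218, so 2169 = 9p and p = 241, q = 505.
With the change applied: demand qd = 1406 - 6p, supply qs = 3p - 259.
Equate the new curves: 1406 - 6p = 3p - 259, giving 1665 = 9p, p = 185, q = 296.
Δp = 185 − 241 = -56.

-56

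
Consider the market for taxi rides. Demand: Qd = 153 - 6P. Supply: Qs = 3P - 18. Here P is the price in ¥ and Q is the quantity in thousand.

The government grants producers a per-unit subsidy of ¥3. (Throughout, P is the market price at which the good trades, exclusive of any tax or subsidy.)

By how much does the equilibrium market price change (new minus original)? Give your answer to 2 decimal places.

Solve the original market: 153 - 6P = 3P - 18, hence P = 19 and Q = 39.
Since sellers receive the price plus the subsidy, the effective supply curve becomes Qs = 3P - 9.
Setting them equal: 153 - 6P = 3P - 9 → 162 = 9P, so P = 18 and Q = 45.
ΔP = 18 − 19 = -1.00.

-1.00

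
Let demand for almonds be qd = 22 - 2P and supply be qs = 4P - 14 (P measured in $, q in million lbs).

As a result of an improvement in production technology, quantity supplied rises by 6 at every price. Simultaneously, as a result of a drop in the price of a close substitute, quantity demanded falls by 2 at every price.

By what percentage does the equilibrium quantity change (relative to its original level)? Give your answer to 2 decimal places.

Before the shock: 22 - 2P = 4P - 14 ⇒ 36 = 6P ⇒ P = 6, q = 10.
After the shift, demand is qd = 20 - 2P and supply is qs = 4P - 8.
Clearing the new market: 20 - 2P = 4P - 8, so P = 14/3 ≈ 4.6667 and q = 32/3 ≈ 10.6667.
%Δq = (10.6667 − 10) / 10 × 100 = +6.67%.

+6.67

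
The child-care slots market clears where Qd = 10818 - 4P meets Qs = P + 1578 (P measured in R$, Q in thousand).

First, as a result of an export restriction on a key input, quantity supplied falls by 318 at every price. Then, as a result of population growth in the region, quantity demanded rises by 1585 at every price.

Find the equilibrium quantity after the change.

Before the shock: 10818 - 4P = P + 1578 ⇒ 9240 = 5P ⇒ P = 1848, Q = 3426.
After the shift, demand is Qd = 12403 - 4P and supply is Qs = P + 1260.
Setting them equal: 12403 - 4P = P + 1260 → 11143 = 5P, so P = 2228.6 and Q = 3488.6.

3488.6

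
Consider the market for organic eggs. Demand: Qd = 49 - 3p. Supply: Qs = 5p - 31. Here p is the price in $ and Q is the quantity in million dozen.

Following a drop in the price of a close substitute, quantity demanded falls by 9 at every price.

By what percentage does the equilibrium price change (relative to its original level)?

-11.25

Before the shock: 49 - 3p = 5p - 31 ⇒ 80 = 8p ⇒ p = 10, Q = 19.
With the change applied: demand Qd = 40 - 3p, supply Qs = 5p - 31.
Setting them equal: 40 - 3p = 5p - 31 → 71 = 8p, so p = 8.875 and Q = 13.375.
%Δp = (8.875 − 10) / 10 × 100 = -11.25%.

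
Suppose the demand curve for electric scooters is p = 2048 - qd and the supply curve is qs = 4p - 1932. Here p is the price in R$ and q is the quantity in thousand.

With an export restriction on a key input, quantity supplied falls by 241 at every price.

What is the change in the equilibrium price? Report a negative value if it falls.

+48.2

Before the shock: 2048 - p = 4p - 1932 ⇒ 3980 = 5p ⇒ p = 796, q = 1252.
After the shift, demand is qd = 2048 - p and supply is qs = 4p - 2173.
Clearing the new market: 2048 - p = 4p - 2173, so p = 844.2 and q = 1203.8.
Δp = 844.2 − 796 = +48.2.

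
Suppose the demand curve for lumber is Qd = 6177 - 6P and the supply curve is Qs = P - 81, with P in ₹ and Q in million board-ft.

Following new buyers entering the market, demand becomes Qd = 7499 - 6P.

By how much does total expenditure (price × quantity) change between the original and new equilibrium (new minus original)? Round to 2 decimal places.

Before the shock: 6177 - 6P = P - 81 ⇒ 6258 = 7P ⇒ P = 894, Q = 813.
With the change applied: demand Qd = 7499 - 6P, supply Qs = P - 81.
Setting them equal: 7499 - 6P = P - 81 → 7580 = 7P, so P = 7580/7 ≈ 1082.8571 and Q = 7013/7 ≈ 1001.8571.
Expenditure moves from 894×813 = 726822 to 1082.8571×1001.8571 = 1084868.1633; change = +358046.16.

+358046.16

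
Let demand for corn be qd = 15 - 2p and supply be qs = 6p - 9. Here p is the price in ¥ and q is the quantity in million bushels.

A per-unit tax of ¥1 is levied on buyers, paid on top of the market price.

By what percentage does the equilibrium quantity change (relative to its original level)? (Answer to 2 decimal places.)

-16.67

Original equilibrium: 15 - 2p = 6p - 9 gives 24 = 8p, so p = 3 and q = 9.
Since buyers pay the price plus the tax, the effective demand curve becomes qd = 13 - 2p.
Clearing the new market: 13 - 2p = 6p - 9, so p = 2.75 and q = 7.5.
%Δq = (7.5 − 9) / 9 × 100 = -16.67%.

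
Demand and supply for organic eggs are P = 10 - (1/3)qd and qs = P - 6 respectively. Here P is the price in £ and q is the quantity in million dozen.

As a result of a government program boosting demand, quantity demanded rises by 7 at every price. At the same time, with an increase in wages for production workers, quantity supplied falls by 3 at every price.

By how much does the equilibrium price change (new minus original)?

Original equilibrium: 30 - 3P = P - 6 gives 36 = 4P, so P = 9 and q = 3.
The new curves are qd = 37 - 3P (demand) and qs = P - 9 (supply).
Equate the new curves: 37 - 3P = P - 9, giving 46 = 4P, P = 11.5, q = 2.5.
ΔP = 11.5 − 9 = +2.5.

+2.5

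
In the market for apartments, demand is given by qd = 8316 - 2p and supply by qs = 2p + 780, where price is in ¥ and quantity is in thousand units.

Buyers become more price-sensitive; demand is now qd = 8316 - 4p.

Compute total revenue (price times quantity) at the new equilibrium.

Initially, 8316 - 2p = 2p + 780, so 7536 = 4p and p = 1884, q = 4548.
The new curves are qd = 8316 - 4p (demand) and qs = 2p + 780 (supply).
Equate the new curves: 8316 - 4p = 2p + 780, giving 7536 = 6p, p = 1256, q = 3292.
New expenditure = 1256 × 3292 = 4134752.

4134752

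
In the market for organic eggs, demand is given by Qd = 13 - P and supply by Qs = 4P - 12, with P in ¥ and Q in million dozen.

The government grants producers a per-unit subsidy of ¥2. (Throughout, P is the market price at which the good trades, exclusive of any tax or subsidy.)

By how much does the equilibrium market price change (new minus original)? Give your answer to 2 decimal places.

-1.60

Before the shock: 13 - P = 4P - 12 ⇒ 25 = 5P ⇒ P = 5, Q = 8.
Since sellers receive the price plus the subsidy, the effective supply curve becomes Qs = 4P - 4.
New equilibrium: 13 - P = 4P - 4 ⇒ 17 = 5P ⇒ P = 3.4, Q = 9.6.
ΔP = 3.4 − 5 = -1.60.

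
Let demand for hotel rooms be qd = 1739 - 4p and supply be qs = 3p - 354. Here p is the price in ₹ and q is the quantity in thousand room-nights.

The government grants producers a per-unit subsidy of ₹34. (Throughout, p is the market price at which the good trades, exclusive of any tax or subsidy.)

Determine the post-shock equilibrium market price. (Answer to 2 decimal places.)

284.43

Before the shock: 1739 - 4p = 3p - 354 ⇒ 2093 = 7p ⇒ p = 299, q = 543.
Since sellers receive the price plus the subsidy, the effective supply curve becomes qs = 3p - 252.
New equilibrium: 1739 - 4p = 3p - 252 ⇒ 1991 = 7p ⇒ p = 1991/7 ≈ 284.4286, q = 4209/7 ≈ 601.2857.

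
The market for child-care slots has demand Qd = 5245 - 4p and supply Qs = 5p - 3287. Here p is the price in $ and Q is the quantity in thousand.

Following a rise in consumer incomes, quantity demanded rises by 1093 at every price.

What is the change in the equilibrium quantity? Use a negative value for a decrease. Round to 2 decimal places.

+607.22

Before the shock: 5245 - 4p = 5p - 3287 ⇒ 8532 = 9p ⇒ p = 948, Q = 1453.
The shock moves the curves to Qd = 6338 - 4p and Qs = 5p - 3287.
Equate the new curves: 6338 - 4p = 5p - 3287, giving 9625 = 9p, p = 9625/9 ≈ 1069.4444, Q = 18542/9 ≈ 2060.2222.
ΔQ = 2060.2222 − 1453 = +607.22.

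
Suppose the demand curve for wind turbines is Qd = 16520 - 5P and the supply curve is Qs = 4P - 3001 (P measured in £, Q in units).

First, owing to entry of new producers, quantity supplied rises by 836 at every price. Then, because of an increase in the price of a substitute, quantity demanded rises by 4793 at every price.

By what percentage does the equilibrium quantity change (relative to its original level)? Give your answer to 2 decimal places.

Initially, 16520 - 5P = 4P - 3001, so 19521 = 9P and P = 2169, Q = 5675.
After the shift, demand is Qd = 21313 - 5P and supply is Qs = 4P - 2165.
Equate the new curves: 21313 - 5P = 4P - 2165, giving 23478 = 9P, P = 7826/3 ≈ 2608.6667, Q = 24809/3 ≈ 8269.6667.
%ΔQ = (8269.6667 − 5675) / 5675 × 100 = +45.72%.

+45.72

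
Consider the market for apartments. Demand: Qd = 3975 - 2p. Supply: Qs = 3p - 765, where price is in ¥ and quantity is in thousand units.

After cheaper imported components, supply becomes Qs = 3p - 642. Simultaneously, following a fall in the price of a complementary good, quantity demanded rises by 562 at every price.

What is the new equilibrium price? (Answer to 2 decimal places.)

Original equilibrium: 3975 - 2p = 3p - 765 gives 4740 = 5p, so p = 948 and Q = 2079.
The new curves are Qd = 4537 - 2p (demand) and Qs = 3p - 642 (supply).
Setting them equal: 4537 - 2p = 3p - 642 → 5179 = 5p, so p = 1035.8 and Q = 2465.4.

1035.80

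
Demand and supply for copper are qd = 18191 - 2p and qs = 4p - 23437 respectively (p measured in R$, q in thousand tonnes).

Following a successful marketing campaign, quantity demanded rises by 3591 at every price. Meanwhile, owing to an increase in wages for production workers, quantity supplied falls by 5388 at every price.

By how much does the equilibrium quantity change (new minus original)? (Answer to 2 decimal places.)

Original equilibrium: 18191 - 2p = 4p - 23437 gives 41628 = 6p, so p = 6938 and q = 4315.
After the shift, demand is qd = 21782 - 2p and supply is qs = 4p - 28825.
New equilibrium: 21782 - 2p = 4p - 28825 ⇒ 50607 = 6p ⇒ p = 8434.5, q = 4913.
Δq = 4913 − 4315 = +598.00.

+598.00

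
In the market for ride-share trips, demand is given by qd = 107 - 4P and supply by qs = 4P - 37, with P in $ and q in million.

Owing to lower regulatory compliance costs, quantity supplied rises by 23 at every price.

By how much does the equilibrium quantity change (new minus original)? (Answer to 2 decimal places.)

Original equilibrium: 107 - 4P = 4P - 37 gives 144 = 8P, so P = 18 and q = 35.
After the shift, demand is qd = 107 - 4P and supply is qs = 4P - 14.
Clearing the new market: 107 - 4P = 4P - 14, so P = 15.125 and q = 46.5.
Δq = 46.5 − 35 = +11.50.

+11.50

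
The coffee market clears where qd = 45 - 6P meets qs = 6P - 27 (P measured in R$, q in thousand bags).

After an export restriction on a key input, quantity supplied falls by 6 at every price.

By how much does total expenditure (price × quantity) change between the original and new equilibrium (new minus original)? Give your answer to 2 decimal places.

-15.00

Original equilibrium: 45 - 6P = 6P - 27 gives 72 = 12P, so P = 6 and q = 9.
The new curves are qd = 45 - 6P (demand) and qs = 6P - 33 (supply).
New equilibrium: 45 - 6P = 6P - 33 ⇒ 78 = 12P ⇒ P = 6.5, q = 6.
Expenditure moves from 6×9 = 54 to 6.5×6 = 39; change = -15.00.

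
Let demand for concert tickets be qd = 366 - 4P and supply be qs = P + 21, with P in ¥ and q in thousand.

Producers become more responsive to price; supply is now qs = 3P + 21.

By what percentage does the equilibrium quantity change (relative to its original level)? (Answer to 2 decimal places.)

Original equilibrium: 366 - 4P = P + 21 gives 345 = 5P, so P = 69 and q = 90.
The new curves are qd = 366 - 4P (demand) and qs = 3P + 21 (supply).
Clearing the new market: 366 - 4P = 3P + 21, so P = 345/7 ≈ 49.2857 and q = 1182/7 ≈ 168.8571.
%Δq = (168.8571 − 90) / 90 × 100 = +87.62%.

+87.62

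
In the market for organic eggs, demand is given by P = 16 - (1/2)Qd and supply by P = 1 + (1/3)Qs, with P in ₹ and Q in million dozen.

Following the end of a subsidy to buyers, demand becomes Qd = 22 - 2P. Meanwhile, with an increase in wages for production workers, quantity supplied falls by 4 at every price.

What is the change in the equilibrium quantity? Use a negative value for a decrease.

-7.6

Initially, 32 - 2P = 3P - 3, so 35 = 5P and P = 7, Q = 18.
The shock moves the curves to Qd = 22 - 2P and Qs = 3P - 7.
Clearing the new market: 22 - 2P = 3P - 7, so P = 5.8 and Q = 10.4.
ΔQ = 10.4 − 18 = -7.6.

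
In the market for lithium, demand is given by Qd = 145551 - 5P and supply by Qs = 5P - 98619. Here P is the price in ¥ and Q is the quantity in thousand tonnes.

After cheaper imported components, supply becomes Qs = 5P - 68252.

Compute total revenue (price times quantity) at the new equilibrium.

826337904.85

Initially, 145551 - 5P = 5P - 98619, so 244170 = 10P and P = 24417, Q = 23466.
With the change applied: demand Qd = 145551 - 5P, supply Qs = 5P - 68252.
Equate the new curves: 145551 - 5P = 5P - 68252, giving 213803 = 10P, P = 21380.3, Q = 38649.5.
New expenditure = 21380.3 × 38649.5 = 826337904.85.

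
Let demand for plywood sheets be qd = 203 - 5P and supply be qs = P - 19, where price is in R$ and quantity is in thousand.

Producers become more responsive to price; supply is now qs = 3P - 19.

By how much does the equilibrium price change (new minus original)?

Original equilibrium: 203 - 5P = P - 19 gives 222 = 6P, so P = 37 and q = 18.
With the change applied: demand qd = 203 - 5P, supply qs = 3P - 19.
Setting them equal: 203 - 5P = 3P - 19 → 222 = 8P, so P = 27.75 and q = 64.25.
ΔP = 27.75 − 37 = -9.25.

-9.25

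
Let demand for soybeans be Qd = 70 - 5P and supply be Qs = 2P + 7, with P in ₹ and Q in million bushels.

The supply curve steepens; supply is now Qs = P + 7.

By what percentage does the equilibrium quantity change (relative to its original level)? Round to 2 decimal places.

Solve the original market: 70 - 5P = 2P + 7, hence P = 9 and Q = 25.
With the change applied: demand Qd = 70 - 5P, supply Qs = P + 7.
Setting them equal: 70 - 5P = P + 7 → 63 = 6P, so P = 10.5 and Q = 17.5.
%ΔQ = (17.5 − 25) / 25 × 100 = -30.00%.

-30.00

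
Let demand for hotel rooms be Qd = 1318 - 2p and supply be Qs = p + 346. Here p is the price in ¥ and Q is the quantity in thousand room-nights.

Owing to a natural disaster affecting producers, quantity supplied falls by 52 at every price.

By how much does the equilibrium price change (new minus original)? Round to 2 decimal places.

Before the shock: 1318 - 2p = p + 346 ⇒ 972 = 3p ⇒ p = 324, Q = 670.
With the change applied: demand Qd = 1318 - 2p, supply Qs = p + 294.
Setting them equal: 1318 - 2p = p + 294 → 1024 = 3p, so p = 1024/3 ≈ 341.3333 and Q = 1906/3 ≈ 635.3333.
Δp = 341.3333 − 324 = +17.33.

+17.33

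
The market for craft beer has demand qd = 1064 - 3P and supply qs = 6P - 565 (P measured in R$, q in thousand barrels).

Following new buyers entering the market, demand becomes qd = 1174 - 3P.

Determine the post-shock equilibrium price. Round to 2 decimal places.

193.22

Before the shock: 1064 - 3P = 6P - 565 ⇒ 1629 = 9P ⇒ P = 181, q = 521.
The shock moves the curves to qd = 1174 - 3P and qs = 6P - 565.
Clearing the new market: 1174 - 3P = 6P - 565, so P = 1739/9 ≈ 193.2222 and q = 1783/3 ≈ 594.3333.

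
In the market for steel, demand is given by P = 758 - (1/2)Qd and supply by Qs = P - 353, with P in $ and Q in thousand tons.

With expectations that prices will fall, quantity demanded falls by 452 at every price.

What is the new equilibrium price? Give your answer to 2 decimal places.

Solve the original market: 1516 - 2P = P - 353, hence P = 623 and Q = 270.
With the change applied: demand Qd = 1064 - 2P, supply Qs = P - 353.
Setting them equal: 1064 - 2P = P - 353 → 1417 = 3P, so P = 1417/3 ≈ 472.3333 and Q = 358/3 ≈ 119.3333.

472.33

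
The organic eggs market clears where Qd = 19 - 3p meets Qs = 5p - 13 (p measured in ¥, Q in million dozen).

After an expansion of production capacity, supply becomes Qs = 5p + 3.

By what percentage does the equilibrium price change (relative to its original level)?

Original equilibrium: 19 - 3p = 5p - 13 gives 32 = 8p, so p = 4 and Q = 7.
After the shift, demand is Qd = 19 - 3p and supply is Qs = 5p + 3.
Clearing the new market: 19 - 3p = 5p + 3, so p = 2 and Q = 13.
%Δp = (2 − 4) / 4 × 100 = -50%.

-50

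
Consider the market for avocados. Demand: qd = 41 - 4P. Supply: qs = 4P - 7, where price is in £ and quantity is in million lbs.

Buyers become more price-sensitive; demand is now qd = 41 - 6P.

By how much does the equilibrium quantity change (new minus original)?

Solve the original market: 41 - 4P = 4P - 7, hence P = 6 and q = 17.
The new curves are qd = 41 - 6P (demand) and qs = 4P - 7 (supply).
New equilibrium: 41 - 6P = 4P - 7 ⇒ 48 = 10P ⇒ P = 4.8, q = 12.2.
Δq = 12.2 − 17 = -4.8.

-4.8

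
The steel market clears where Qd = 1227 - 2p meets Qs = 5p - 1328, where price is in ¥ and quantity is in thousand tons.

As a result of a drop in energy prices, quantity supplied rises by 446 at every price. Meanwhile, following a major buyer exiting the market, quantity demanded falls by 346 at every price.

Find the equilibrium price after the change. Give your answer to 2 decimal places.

251.86

Initially, 1227 - 2p = 5p - 1328, so 2555 = 7p and p = 365, Q = 497.
The shock moves the curves to Qd = 881 - 2p and Qs = 5p - 882.
Setting them equal: 881 - 2p = 5p - 882 → 1763 = 7p, so p = 1763/7 ≈ 251.8571 and Q = 2641/7 ≈ 377.2857.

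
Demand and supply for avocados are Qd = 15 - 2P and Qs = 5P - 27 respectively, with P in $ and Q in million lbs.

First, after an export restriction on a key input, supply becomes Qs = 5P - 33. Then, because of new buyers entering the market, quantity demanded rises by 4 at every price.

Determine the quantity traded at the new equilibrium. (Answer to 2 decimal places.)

4.14

Before the shock: 15 - 2P = 5P - 27 ⇒ 42 = 7P ⇒ P = 6, Q = 3.
The new curves are Qd = 19 - 2P (demand) and Qs = 5P - 33 (supply).
Setting them equal: 19 - 2P = 5P - 33 → 52 = 7P, so P = 52/7 ≈ 7.4286 and Q = 29/7 ≈ 4.1429.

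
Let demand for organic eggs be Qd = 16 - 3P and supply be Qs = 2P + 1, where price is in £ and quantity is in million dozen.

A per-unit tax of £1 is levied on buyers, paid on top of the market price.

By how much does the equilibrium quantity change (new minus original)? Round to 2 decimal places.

-1.20

Before the shock: 16 - 3P = 2P + 1 ⇒ 15 = 5P ⇒ P = 3, Q = 7.
Since buyers pay the price plus the tax, the effective demand curve becomes Qd = 13 - 3P.
Clearing the new market: 13 - 3P = 2P + 1, so P = 2.4 and Q = 5.8.
ΔQ = 5.8 − 7 = -1.20.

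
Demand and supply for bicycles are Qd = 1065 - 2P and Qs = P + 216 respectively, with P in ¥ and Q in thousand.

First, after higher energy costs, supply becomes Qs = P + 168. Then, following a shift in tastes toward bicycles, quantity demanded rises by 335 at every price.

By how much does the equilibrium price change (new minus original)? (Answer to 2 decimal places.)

+127.67

Initially, 1065 - 2P = P + 216, so 849 = 3P and P = 283, Q = 499.
The shock moves the curves to Qd = 1400 - 2P and Qs = P + 168.
Setting them equal: 1400 - 2P = P + 168 → 1232 = 3P, so P = 1232/3 ≈ 410.6667 and Q = 1736/3 ≈ 578.6667.
ΔP = 410.6667 − 283 = +127.67.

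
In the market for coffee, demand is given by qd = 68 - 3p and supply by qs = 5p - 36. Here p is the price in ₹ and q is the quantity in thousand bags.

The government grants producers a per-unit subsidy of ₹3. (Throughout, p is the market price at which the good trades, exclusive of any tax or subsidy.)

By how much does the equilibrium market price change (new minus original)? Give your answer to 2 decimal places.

-1.88

Solve the original market: 68 - 3p = 5p - 36, hence p = 13 and q = 29.
Since sellers receive the price plus the subsidy, the effective supply curve becomes qs = 5p - 21.
New equilibrium: 68 - 3p = 5p - 21 ⇒ 89 = 8p ⇒ p = 11.125, q = 34.625.
Δp = 11.125 − 13 = -1.88.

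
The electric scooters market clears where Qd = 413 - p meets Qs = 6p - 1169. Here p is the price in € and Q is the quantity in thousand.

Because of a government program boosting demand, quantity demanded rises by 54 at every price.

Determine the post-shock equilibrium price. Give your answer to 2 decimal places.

Initially, 413 - p = 6p - 1169, so 1582 = 7p and p = 226, Q = 187.
With the change applied: demand Qd = 467 - p, supply Qs = 6p - 1169.
Clearing the new market: 467 - p = 6p - 1169, so p = 1636/7 ≈ 233.7143 and Q = 1633/7 ≈ 233.2857.

233.71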